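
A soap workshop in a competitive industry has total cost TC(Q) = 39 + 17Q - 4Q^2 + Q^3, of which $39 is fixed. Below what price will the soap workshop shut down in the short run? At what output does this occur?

$13 per unit, at Q = 2

The firm shuts down when price falls below the minimum of average variable cost. AVC = VC/Q = 17 - 4Q + Q^2.
At the minimum of AVC, MC = AVC. MC = 17 - 8Q + 3Q^2; setting MC = AVC gives 2Q^2 - 4Q = 0, so Q = 2. min AVC = 13.
So the shutdown price is $13.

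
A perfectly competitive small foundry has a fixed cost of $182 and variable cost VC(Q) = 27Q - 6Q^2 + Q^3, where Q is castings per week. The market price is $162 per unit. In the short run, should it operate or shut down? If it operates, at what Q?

Variable cost is VC = 27Q - 6Q^2 + Q^3, so AVC = VC/Q = 27 - 6Q + Q^2 and MC = dTC/dQ = 27 - 12Q + 3Q^2.
The AVC parabola has its vertex at Q = 6/2 = 3, where AVC = 27 - 6·3 + 3^2 = $18.
Because $162 ≥ $18, revenue can cover variable cost; the firm operates.
P = MC gives -135 - 12Q + 3Q^2 = 0, with roots -5 and 9. Take the larger (rising MC): Q* = 9.
Check: AVC at Q = 9 is $54 ≤ P, so revenue covers variable cost.
Profit = P·Q − TC = 162·9 − 668 = $790.

Produce at Q = 9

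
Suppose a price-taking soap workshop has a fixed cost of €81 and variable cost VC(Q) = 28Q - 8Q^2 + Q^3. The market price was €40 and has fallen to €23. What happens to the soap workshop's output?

AVC = 28 - 8Q + Q^2, minimized at Q = 4 where min AVC = €12. MC = 28 - 16Q + 3Q^2.
With P = €40 above the shutdown price, P = MC gives Q = 6.
At P = €23 ≥ min AVC, set P = MC: Q = 5. The firm stays open but cuts output.

Output falls from 6 to 5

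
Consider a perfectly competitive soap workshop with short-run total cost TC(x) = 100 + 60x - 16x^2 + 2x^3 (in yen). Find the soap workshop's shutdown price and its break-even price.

Shutdown price = min AVC. AVC = 60 - 16x + 2x^2, with vertex at x = 4 and minimum ¥28.
ATC = 100/x + 60 - 16x + 2x^2. Setting dATC/dx = −100/x^2 − 16 + 4x = 0 gives x = 5 (since 4·5^3 − 16·5^2 = 100).
min ATC = 100/5 + 60 − 16·5 + 2·5^2 = ¥50. That is the break-even price.
Between these two prices the firm operates at a loss; above ¥50 it earns a profit.

Shutdown price = ¥28; break-even price = ¥50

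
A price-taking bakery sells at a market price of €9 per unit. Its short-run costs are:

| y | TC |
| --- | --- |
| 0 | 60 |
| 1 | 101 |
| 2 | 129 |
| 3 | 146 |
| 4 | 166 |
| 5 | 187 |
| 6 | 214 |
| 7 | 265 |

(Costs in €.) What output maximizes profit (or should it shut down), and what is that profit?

Profit at each row (π = 9y − TC): y=0: -60; y=1: -92; y=2: -111; y=3: -119; y=4: -130; y=5: -142; y=6: -160; y=7: -202.
Profit is highest at y = 0. Equivalently, the lowest AVC in the table is 127/5 ≈ €25.40 at y = 5, and P = €9 falls below it — price never covers variable cost, so the firm shuts down and loses only its fixed cost.

y = 0 (shut down); profit = -€60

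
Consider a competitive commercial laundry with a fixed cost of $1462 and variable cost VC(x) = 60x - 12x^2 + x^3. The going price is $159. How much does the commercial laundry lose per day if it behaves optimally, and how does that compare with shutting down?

AVC = 60 - 12x + x^2; min AVC = $24 at x = 6. Since P = $159 ≥ min AVC, the firm produces.
MC = 60 - 24x + 3x^2. Setting P = MC and taking the root on the rising branch gives x* = 11.
TR = 159·11 = 1749. TC = 1462 + 539 = 2001. Profit = 1749 − 2001 = -$252.
Shutting down would mean losing the fixed cost of $1462, so operating at a loss of $252 is better by $1210.

Profit = -$252 at x = 11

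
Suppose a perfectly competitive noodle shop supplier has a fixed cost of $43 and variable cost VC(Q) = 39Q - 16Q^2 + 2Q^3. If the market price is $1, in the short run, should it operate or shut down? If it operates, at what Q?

Shut down

Variable cost is VC = 39Q - 16Q^2 + 2Q^3, so AVC = VC/Q = 39 - 16Q + 2Q^2 and MC = dTC/dQ = 39 - 32Q + 6Q^2.
AVC hits its minimum where MC = AVC, at Q = 4, giving min AVC = 39 - 16·4 + 2·4^2 = $7.
P = $1 lies below min AVC = $7; no output level covers variable cost.
Best response: produce nothing and absorb the $43 fixed cost.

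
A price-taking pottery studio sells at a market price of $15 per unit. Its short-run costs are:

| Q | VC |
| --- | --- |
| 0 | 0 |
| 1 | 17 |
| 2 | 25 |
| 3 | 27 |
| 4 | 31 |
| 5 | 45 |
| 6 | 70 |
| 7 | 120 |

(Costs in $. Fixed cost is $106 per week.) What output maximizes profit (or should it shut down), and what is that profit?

Q = 5; profit = -$76

Profit at each row (π = 15Q − TC): Q=0: -106; Q=1: -108; Q=2: -101; Q=3: -88; Q=4: -77; Q=5: -76; Q=6: -86; Q=7: -121.
Profit is maximized at Q = 5. AVC there is 45/5 = $9 ≤ P, so producing beats shutting down (which would give -$106).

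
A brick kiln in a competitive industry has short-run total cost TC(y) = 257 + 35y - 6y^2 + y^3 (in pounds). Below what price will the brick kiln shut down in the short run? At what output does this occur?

The firm shuts down when price falls below the minimum of average variable cost. AVC = VC/y = 35 - 6y + y^2.
dAVC/dy = -6 + 2y = 0 gives y = 3. min AVC = 35 - 6·3 + 3^2 = 26.
For P < £26 the firm produces nothing.

£26 per unit, at y = 3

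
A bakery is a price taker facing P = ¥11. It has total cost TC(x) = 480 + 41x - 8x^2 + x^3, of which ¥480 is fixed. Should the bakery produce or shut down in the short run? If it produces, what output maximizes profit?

Shut down

Variable cost is VC = 41x - 8x^2 + x^3, so AVC = VC/x = 41 - 8x + x^2 and MC = dTC/dx = 41 - 16x + 3x^2.
AVC is minimized where dAVC/dx = -8 + 2x = 0, at x = 4; min AVC = 41 - 8·4 + 4^2 = ¥25.
With P < min AVC (¥11 < ¥25), every unit sold adds to the loss.
Shutting down limits the loss to fixed cost, ¥480.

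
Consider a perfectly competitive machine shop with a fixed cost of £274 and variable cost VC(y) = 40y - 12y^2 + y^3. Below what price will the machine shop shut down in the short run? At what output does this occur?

The firm shuts down when price falls below the minimum of average variable cost. AVC = VC/y = 40 - 12y + y^2.
dAVC/dy = -12 + 2y = 0 gives y = 6. min AVC = 40 - 12·6 + 6^2 = 4.
The firm shuts down for any P below £4.

£4 per unit, at y = 6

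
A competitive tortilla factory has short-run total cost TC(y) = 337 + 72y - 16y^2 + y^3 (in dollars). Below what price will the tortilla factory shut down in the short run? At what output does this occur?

Short-run supply begins at min AVC. From VC = 72y - 16y^2 + y^3, AVC = 72 - 16y + y^2.
At the minimum of AVC, MC = AVC. MC = 72 - 32y + 3y^2; setting MC = AVC gives 2y^2 - 16y = 0, so y = 8. min AVC = 8.
So the shutdown price is $8.

$8 per unit, at y = 8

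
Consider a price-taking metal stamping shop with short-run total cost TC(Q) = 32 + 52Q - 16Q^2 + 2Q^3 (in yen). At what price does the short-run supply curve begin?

Short-run supply begins at min AVC. From VC = 52Q - 16Q^2 + 2Q^3, AVC = 52 - 16Q + 2Q^2.
At the minimum of AVC, MC = AVC. MC = 52 - 32Q + 6Q^2; setting MC = AVC gives 4Q^2 - 16Q = 0, so Q = 4. min AVC = 20.
The firm shuts down for any P below ¥20.

¥20 per unit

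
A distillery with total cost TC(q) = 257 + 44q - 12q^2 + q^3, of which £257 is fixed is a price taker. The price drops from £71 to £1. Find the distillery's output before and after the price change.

MC = 44 - 24q + 3q^2; the shutdown threshold is min AVC = £8 (at q = 6).
At P = £71 ≥ min AVC, set P = MC on the rising branch: q = 9.
At P = £1 < min AVC = £8, price no longer covers variable cost at any output, so the firm shuts down: q = 0.

Output falls from 9 to 0 (the firm shuts down)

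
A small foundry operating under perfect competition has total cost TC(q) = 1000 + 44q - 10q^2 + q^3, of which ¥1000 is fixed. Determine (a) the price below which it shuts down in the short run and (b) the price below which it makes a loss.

Shutdown price = min AVC. AVC = 44 - 10q + q^2, with vertex at q = 5 and minimum ¥19.
ATC = 1000/q + 44 - 10q + q^2. Setting dATC/dq = −1000/q^2 − 10 + 2q = 0 gives q = 10 (since 2·10^3 − 10·10^2 = 1000).
min ATC = 1000/10 + 44 − 10·10 + 10^2 = ¥144. That is the break-even price.
For ¥19 ≤ P < ¥144 the firm produces at a loss; below ¥19 it shuts down.

Shutdown price = ¥19; break-even price = ¥144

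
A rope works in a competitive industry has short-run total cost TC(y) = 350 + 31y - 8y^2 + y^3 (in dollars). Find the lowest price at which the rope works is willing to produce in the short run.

Short-run supply begins at min AVC. From VC = 31y - 8y^2 + y^3, AVC = 31 - 8y + y^2.
At the minimum of AVC, MC = AVC. MC = 31 - 16y + 3y^2; setting MC = AVC gives 2y^2 - 8y = 0, so y = 4. min AVC = 15.
For P < $15 the firm produces nothing.

$15 per unit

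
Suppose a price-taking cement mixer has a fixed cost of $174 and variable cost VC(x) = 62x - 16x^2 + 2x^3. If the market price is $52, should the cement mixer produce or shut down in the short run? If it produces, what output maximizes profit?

From TC, MC = TC'(x) = 62 - 32x + 6x^2 and AVC = VC/x = 62 - 16x + 2x^2.
The AVC parabola has its vertex at x = 16/4 = 4, where AVC = 62 - 16·4 + 2·4^2 = $30.
Since P = $52 ≥ min AVC = $30, price covers variable cost and the firm should produce.
Set P = MC: 52 = 62 - 32x + 6x^2 → 10 - 32x + 6x^2 = 0. The roots are x = 1/3 and x = 5; the profit-maximizing output is on the rising part of MC, so x* = 5.
Check: AVC at x = 5 is $32 ≤ P, so revenue covers variable cost.
Profit = P·x − TC = 52·5 − 334 = -$74, a loss, but smaller than the $174 fixed cost the firm would lose by shutting down.

Produce at x = 5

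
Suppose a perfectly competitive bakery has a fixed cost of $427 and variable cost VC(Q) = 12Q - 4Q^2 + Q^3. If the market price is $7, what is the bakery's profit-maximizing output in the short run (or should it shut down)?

Shut down

Strip out fixed cost: VC = 12Q - 4Q^2 + Q^3. Then AVC = 12 - 4Q + Q^2 and MC = 12 - 8Q + 3Q^2.
The AVC parabola has its vertex at Q = 4/2 = 2, where AVC = 12 - 4·2 + 2^2 = $8.
Since P = $7 < min AVC = $8, price fails to cover variable cost at any output.
Best response: produce nothing and absorb the $427 fixed cost.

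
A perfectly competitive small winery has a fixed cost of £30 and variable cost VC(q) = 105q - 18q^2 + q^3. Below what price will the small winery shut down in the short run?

£24 per unit

Short-run supply begins at min AVC. From VC = 105q - 18q^2 + q^3, AVC = 105 - 18q + q^2.
dAVC/dq = -18 + 2q = 0 gives q = 9. min AVC = 105 - 18·9 + 9^2 = 24.
So the shutdown price is £24.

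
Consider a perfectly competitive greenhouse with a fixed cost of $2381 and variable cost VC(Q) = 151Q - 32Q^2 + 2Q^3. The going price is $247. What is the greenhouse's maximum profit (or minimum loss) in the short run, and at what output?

AVC = 151 - 32Q + 2Q^2 has its minimum $23 at Q = 8; price $247 clears that bar, so the firm operates.
MC = 151 - 64Q + 6Q^2. Setting P = MC and taking the root on the rising branch gives Q* = 12.
TR = 247·12 = 2964. TC = 2381 + 660 = 3041. Profit = 2964 − 3041 = -$77.
That loss of $77 beats the $2381 the firm would lose by shutting down; producing recovers $2304 of fixed cost.

Profit = -$77 at Q = 12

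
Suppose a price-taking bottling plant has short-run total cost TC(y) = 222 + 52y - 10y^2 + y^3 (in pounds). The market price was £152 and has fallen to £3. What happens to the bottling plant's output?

AVC = 52 - 10y + y^2, minimized at y = 5 where min AVC = £27. MC = 52 - 20y + 3y^2.
At P = £152 ≥ min AVC, set P = MC on the rising branch: y = 10.
At P = £3 < min AVC = £27, price no longer covers variable cost at any output, so the firm shuts down: y = 0.

Output falls from 10 to 0 (the firm shuts down)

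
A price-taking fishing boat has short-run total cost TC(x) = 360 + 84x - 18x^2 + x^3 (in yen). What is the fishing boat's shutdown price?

The firm shuts down when price falls below the minimum of average variable cost. AVC = VC/x = 84 - 18x + x^2.
At the minimum of AVC, MC = AVC. MC = 84 - 36x + 3x^2; setting MC = AVC gives 2x^2 - 18x = 0, so x = 9. min AVC = 3.
The firm shuts down for any P below ¥3.

¥3 per unit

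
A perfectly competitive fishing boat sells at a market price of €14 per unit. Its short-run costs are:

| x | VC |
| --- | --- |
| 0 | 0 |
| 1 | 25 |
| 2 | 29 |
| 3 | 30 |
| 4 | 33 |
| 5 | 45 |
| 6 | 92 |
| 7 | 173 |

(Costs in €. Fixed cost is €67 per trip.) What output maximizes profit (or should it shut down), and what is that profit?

Profit at each row (π = 14x − TC): x=0: -67; x=1: -78; x=2: -68; x=3: -55; x=4: -44; x=5: -42; x=6: -75; x=7: -142.
Profit is maximized at x = 5. AVC there is 45/5 = €9 ≤ P, so producing beats shutting down (which would give -€67).

x = 5; profit = -€42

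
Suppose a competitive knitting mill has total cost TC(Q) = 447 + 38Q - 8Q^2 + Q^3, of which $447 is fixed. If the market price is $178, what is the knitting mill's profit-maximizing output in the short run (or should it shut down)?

Produce at Q = 10

Variable cost is VC = 38Q - 8Q^2 + Q^3, so AVC = VC/Q = 38 - 8Q + Q^2 and MC = dTC/dQ = 38 - 16Q + 3Q^2.
The AVC parabola has its vertex at Q = 8/2 = 4, where AVC = 38 - 8·4 + 4^2 = $22.
Because $178 ≥ $22, revenue can cover variable cost; the firm operates.
P = MC gives -140 - 16Q + 3Q^2 = 0, with roots -14/3 and 10. Take the larger (rising MC): Q* = 10.
Check: AVC at Q = 10 is $58 ≤ P, so revenue covers variable cost.
Profit = P·Q − TC = 178·10 − 1027 = $753.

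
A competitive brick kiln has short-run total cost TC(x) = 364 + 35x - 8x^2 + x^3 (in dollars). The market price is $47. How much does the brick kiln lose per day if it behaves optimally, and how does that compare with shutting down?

AVC = 35 - 8x + x^2; min AVC = $19 at x = 4. Since P = $47 ≥ min AVC, the firm produces.
With MC = 35 - 16x + 3x^2, P = MC on the upward-sloping part at x* = 6.
TR = 47·6 = 282. TC = 364 + 138 = 502. Profit = 282 − 502 = -$220.
By producing, the firm covers all variable cost plus $144 of fixed cost; shutting down would lose the full $364.

Profit = -$220 at x = 6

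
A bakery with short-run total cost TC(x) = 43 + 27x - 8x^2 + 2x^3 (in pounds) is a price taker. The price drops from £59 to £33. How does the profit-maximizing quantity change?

AVC = 27 - 8x + 2x^2, minimized at x = 2 where min AVC = £19. MC = 27 - 16x + 6x^2.
At P = £59 ≥ min AVC, set P = MC on the rising branch: x = 4.
At P = £33 ≥ min AVC, set P = MC: x = 3. The firm stays open but cuts output.

Output falls from 4 to 3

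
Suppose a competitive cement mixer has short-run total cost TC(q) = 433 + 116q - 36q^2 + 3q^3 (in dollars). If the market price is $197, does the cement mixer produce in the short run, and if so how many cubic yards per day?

Produce at q = 9

From TC, MC = TC'(q) = 116 - 72q + 9q^2 and AVC = VC/q = 116 - 36q + 3q^2.
AVC is minimized where dAVC/dq = -36 + 6q = 0, at q = 6; min AVC = 116 - 36·6 + 3·6^2 = $8.
Because $197 ≥ $8, revenue can cover variable cost; the firm operates.
Solving P = MC: -81 - 72q + 9q^2 = 0 ⇒ q = -1 or 9. On the upward-sloping branch, q* = 9.
Check: AVC at q = 9 is $35 ≤ P, so revenue covers variable cost.
Profit = P·q − TC = 197·9 − 748 = $1025.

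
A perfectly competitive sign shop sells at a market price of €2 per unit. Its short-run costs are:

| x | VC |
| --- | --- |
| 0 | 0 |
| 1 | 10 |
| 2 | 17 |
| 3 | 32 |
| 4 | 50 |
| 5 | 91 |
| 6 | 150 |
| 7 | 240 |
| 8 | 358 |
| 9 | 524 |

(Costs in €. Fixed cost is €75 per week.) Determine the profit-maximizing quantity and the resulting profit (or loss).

x = 0 (shut down); profit = -€75

Tabulate TR − TC: x=0: -75; x=1: -83; x=2: -88; x=3: -101; x=4: -117; x=5: -156; x=6: -213; x=7: -301; x=8: -417; x=9: -581.
Profit is highest at x = 0. Equivalently, the lowest AVC in the table is 17/2 ≈ €8.50 at x = 2, and P = €2 falls below it — price never covers variable cost, so the firm shuts down and loses only its fixed cost.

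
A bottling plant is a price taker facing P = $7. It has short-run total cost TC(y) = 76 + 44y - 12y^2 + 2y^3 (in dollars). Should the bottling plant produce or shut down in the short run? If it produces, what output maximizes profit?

Shut down

Strip out fixed cost: VC = 44y - 12y^2 + 2y^3. Then AVC = 44 - 12y + 2y^2 and MC = 44 - 24y + 6y^2.
AVC hits its minimum where MC = AVC, at y = 3, giving min AVC = 44 - 12·3 + 2·3^2 = $26.
With P < min AVC ($7 < $26), every unit sold adds to the loss.
Shutting down limits the loss to fixed cost, $76.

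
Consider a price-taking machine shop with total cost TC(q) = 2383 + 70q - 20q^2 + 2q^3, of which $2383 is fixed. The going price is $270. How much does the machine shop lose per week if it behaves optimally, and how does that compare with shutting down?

AVC = 70 - 20q + 2q^2; min AVC = $20 at q = 5. Since P = $270 ≥ min AVC, the firm produces.
With MC = 70 - 40q + 6q^2, P = MC on the upward-sloping part at q* = 10.
TR = 270·10 = 2700. TC = 2383 + 700 = 3083. Profit = 2700 − 3083 = -$383.
That loss of $383 beats the $2383 the firm would lose by shutting down; producing recovers $2000 of fixed cost.

Profit = -$383 at q = 10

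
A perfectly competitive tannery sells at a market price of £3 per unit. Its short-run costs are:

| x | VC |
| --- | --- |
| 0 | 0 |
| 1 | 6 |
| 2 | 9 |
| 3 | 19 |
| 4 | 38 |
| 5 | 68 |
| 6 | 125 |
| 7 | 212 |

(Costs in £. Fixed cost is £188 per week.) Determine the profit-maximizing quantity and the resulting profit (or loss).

Compute π = P·x − TC at each output: x=0: -188; x=1: -191; x=2: -191; x=3: -198; x=4: -214; x=5: -241; x=6: -295; x=7: -379.
Profit is highest at x = 0. Equivalently, the lowest AVC in the table is 9/2 ≈ £4.50 at x = 2, and P = £3 falls below it — price never covers variable cost, so the firm shuts down and loses only its fixed cost.

x = 0 (shut down); profit = -£188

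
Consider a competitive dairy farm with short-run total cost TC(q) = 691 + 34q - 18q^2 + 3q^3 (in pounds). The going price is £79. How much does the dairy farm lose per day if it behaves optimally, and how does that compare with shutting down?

AVC = 34 - 18q + 3q^2 has its minimum £7 at q = 3; price £79 clears that bar, so the firm operates.
With MC = 34 - 36q + 9q^2, P = MC on the upward-sloping part at q* = 5.
TR = 79·5 = 395. TC = 691 + 95 = 786. Profit = 395 − 786 = -£391.
Shutting down would mean losing the fixed cost of £691, so operating at a loss of £391 is better by £300.

Profit = -£391 at q = 5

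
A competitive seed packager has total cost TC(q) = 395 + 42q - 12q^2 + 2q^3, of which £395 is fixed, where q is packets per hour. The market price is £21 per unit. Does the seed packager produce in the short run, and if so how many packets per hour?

Shut down

From TC, MC = TC'(q) = 42 - 24q + 6q^2 and AVC = VC/q = 42 - 12q + 2q^2.
AVC is minimized where dAVC/dq = -12 + 4q = 0, at q = 3; min AVC = 42 - 12·3 + 2·3^2 = £24.
With P < min AVC (£21 < £24), every unit sold adds to the loss.
Best response: produce nothing and absorb the £395 fixed cost.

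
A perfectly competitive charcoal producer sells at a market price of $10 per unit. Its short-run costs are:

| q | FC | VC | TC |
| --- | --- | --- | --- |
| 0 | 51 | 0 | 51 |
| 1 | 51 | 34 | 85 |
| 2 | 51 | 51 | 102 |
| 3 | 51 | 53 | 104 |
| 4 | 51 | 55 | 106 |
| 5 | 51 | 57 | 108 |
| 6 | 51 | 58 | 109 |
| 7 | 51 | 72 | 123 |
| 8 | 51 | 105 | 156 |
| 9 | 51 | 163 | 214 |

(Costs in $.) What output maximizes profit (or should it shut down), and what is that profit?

Profit at each row (π = 10q − TC): q=0: -51; q=1: -75; q=2: -82; q=3: -74; q=4: -66; q=5: -58; q=6: -49; q=7: -53; q=8: -76; q=9: -124.
Profit is maximized at q = 6. AVC there is 58/6 = $9.67 ≤ P, so producing beats shutting down (which would give -$51).

q = 6; profit = -$49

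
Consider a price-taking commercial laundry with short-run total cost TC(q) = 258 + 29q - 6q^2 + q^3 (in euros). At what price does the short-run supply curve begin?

Short-run supply begins at min AVC. From VC = 29q - 6q^2 + q^3, AVC = 29 - 6q + q^2.
At the minimum of AVC, MC = AVC. MC = 29 - 12q + 3q^2; setting MC = AVC gives 2q^2 - 6q = 0, so q = 3. min AVC = 20.
For P < €20 the firm produces nothing.

€20 per unit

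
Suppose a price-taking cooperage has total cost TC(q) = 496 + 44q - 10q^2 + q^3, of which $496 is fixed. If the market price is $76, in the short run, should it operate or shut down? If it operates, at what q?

From TC, MC = TC'(q) = 44 - 20q + 3q^2 and AVC = VC/q = 44 - 10q + q^2.
AVC hits its minimum where MC = AVC, at q = 5, giving min AVC = 44 - 10·5 + 5^2 = $19.
Because $76 ≥ $19, revenue can cover variable cost; the firm operates.
Set P = MC: 76 = 44 - 20q + 3q^2 → -32 - 20q + 3q^2 = 0. The roots are q = -4/3 and q = 8; the profit-maximizing output is on the rising part of MC, so q* = 8.
Check: AVC at q = 8 is $28 ≤ P, so revenue covers variable cost.
Profit = P·q − TC = 76·8 − 720 = -$112, a loss, but smaller than the $496 fixed cost the firm would lose by shutting down.

Produce at q = 8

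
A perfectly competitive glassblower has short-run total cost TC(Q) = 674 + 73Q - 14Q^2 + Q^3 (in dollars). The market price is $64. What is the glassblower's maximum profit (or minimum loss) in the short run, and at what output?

AVC = 73 - 14Q + Q^2 has its minimum $24 at Q = 7; price $64 clears that bar, so the firm operates.
With MC = 73 - 28Q + 3Q^2, P = MC on the upward-sloping part at Q* = 9.
TR = 64·9 = 576. TC = 674 + 252 = 926. Profit = 576 − 926 = -$350.
By producing, the firm covers all variable cost plus $324 of fixed cost; shutting down would lose the full $674.

Profit = -$350 at Q = 9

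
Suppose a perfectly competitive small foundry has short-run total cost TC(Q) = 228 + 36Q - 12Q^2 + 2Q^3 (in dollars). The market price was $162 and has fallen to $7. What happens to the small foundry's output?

Output falls from 7 to 0 (the firm shuts down)

AVC = 36 - 12Q + 2Q^2, minimized at Q = 3 where min AVC = $18. MC = 36 - 24Q + 6Q^2.
With P = $162 above the shutdown price, P = MC gives Q = 7.
At P = $7 < min AVC = $18, price no longer covers variable cost at any output, so the firm shuts down: Q = 0.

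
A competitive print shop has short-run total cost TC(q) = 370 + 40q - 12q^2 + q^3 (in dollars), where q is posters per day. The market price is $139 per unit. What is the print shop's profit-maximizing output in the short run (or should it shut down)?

Produce at q = 11

From TC, MC = TC'(q) = 40 - 24q + 3q^2 and AVC = VC/q = 40 - 12q + q^2.
AVC hits its minimum where MC = AVC, at q = 6, giving min AVC = 40 - 12·6 + 6^2 = $4.
Since P = $139 ≥ min AVC = $4, price covers variable cost and the firm should produce.
Solving P = MC: -99 - 24q + 3q^2 = 0 ⇒ q = -3 or 11. On the upward-sloping branch, q* = 11.
Check: AVC at q = 11 is $29 ≤ P, so revenue covers variable cost.
Profit = P·q − TC = 139·11 − 689 = $840.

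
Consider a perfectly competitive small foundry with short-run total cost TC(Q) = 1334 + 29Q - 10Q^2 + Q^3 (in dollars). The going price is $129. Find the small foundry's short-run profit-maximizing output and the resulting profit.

Profit = -$334 at Q = 10

AVC = 29 - 10Q + Q^2; min AVC = $4 at Q = 5. Since P = $129 ≥ min AVC, the firm produces.
MC = 29 - 20Q + 3Q^2. Setting P = MC and taking the root on the rising branch gives Q* = 10.
TR = 129·10 = 1290. TC = 1334 + 290 = 1624. Profit = 1290 − 1624 = -$334.
Shutting down would mean losing the fixed cost of $1334, so operating at a loss of $334 is better by $1000.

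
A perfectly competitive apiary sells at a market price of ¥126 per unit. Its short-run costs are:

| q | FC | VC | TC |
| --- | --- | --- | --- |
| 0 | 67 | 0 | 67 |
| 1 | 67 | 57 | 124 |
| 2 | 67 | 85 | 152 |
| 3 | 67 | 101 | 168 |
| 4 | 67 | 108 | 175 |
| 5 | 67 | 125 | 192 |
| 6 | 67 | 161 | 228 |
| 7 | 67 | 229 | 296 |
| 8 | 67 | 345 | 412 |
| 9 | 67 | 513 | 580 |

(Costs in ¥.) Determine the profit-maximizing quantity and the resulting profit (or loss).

Profit at each row (π = 126q − TC): q=0: -67; q=1: 2; q=2: 100; q=3: 210; q=4: 329; q=5: 438; q=6: 528; q=7: 586; q=8: 596; q=9: 554.
Profit is maximized at q = 8. AVC there is 345/8 = ¥43.12 ≤ P, so producing beats shutting down (which would give -¥67).

q = 8; profit = ¥596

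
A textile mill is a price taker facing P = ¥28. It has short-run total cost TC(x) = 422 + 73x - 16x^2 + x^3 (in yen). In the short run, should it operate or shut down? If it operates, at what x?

Produce at x = 9

From TC, MC = TC'(x) = 73 - 32x + 3x^2 and AVC = VC/x = 73 - 16x + x^2.
AVC hits its minimum where MC = AVC, at x = 8, giving min AVC = 73 - 16·8 + 8^2 = ¥9.
Since P = ¥28 ≥ min AVC = ¥9, price covers variable cost and the firm should produce.
P = MC gives 45 - 32x + 3x^2 = 0, with roots 5/3 and 9. Take the larger (rising MC): x* = 9.
Check: AVC at x = 9 is ¥10 ≤ P, so revenue covers variable cost.
Profit = P·x − TC = 28·9 − 512 = -¥260, a loss, but smaller than the ¥422 fixed cost the firm would lose by shutting down.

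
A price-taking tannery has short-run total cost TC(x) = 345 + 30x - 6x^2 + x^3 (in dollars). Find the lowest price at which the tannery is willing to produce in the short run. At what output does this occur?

$21 per unit, at x = 3

The shutdown price is the minimum of AVC. VC = 30x - 6x^2 + x^3, so AVC = 30 - 6x + x^2.
dAVC/dx = -6 + 2x = 0 gives x = 3. min AVC = 30 - 6·3 + 3^2 = 21.
For P < $21 the firm produces nothing.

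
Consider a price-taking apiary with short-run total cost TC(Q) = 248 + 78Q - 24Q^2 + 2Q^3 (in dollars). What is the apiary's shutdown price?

$6 per unit

The firm shuts down when price falls below the minimum of average variable cost. AVC = VC/Q = 78 - 24Q + 2Q^2.
dAVC/dQ = -24 + 4Q = 0 gives Q = 6. min AVC = 78 - 24·6 + 2·6^2 = 6.
So the shutdown price is $6.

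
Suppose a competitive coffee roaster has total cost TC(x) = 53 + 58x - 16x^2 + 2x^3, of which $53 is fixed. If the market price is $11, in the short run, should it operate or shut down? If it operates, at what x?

Strip out fixed cost: VC = 58x - 16x^2 + 2x^3. Then AVC = 58 - 16x + 2x^2 and MC = 58 - 32x + 6x^2.
AVC is minimized where dAVC/dx = -16 + 4x = 0, at x = 4; min AVC = 58 - 16·4 + 2·4^2 = $26.
P = $11 lies below min AVC = $26; no output level covers variable cost.
The firm minimizes its loss by shutting down and losing only its fixed cost of $53.

Shut down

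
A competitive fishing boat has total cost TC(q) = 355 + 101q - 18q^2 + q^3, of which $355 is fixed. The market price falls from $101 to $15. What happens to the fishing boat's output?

MC = 101 - 36q + 3q^2; the shutdown threshold is min AVC = $20 (at q = 9).
At P = $101 ≥ min AVC, set P = MC on the rising branch: q = 12.
At P = $15 < min AVC = $20, price no longer covers variable cost at any output, so the firm shuts down: q = 0.

Output falls from 12 to 0 (the firm shuts down)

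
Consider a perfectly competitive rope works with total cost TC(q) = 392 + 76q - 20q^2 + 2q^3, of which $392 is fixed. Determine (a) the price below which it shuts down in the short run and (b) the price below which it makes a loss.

Shutdown price = $26; break-even price = $90

Shutdown price = min AVC. AVC = 76 - 20q + 2q^2, with vertex at q = 5 and minimum $26.
ATC = 392/q + 76 - 20q + 2q^2. Setting dATC/dq = −392/q^2 − 20 + 4q = 0 gives q = 7 (since 4·7^3 − 20·7^2 = 392).
min ATC = 392/7 + 76 − 20·7 + 2·7^2 = $90. That is the break-even price.
Between these two prices the firm operates at a loss; above $90 it earns a profit.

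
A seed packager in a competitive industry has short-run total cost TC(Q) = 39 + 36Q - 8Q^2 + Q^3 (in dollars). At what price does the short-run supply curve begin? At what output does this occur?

$20 per unit, at Q = 4

Short-run supply begins at min AVC. From VC = 36Q - 8Q^2 + Q^3, AVC = 36 - 8Q + Q^2.
dAVC/dQ = -8 + 2Q = 0 gives Q = 4. min AVC = 36 - 8·4 + 4^2 = 20.
For P < $20 the firm produces nothing.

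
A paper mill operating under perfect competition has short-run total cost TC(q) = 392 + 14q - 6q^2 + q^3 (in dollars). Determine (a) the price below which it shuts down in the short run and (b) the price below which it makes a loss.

Shutdown price = $5; break-even price = $77

Shutdown price = min AVC. AVC = 14 - 6q + q^2, with vertex at q = 3 and minimum $5.
ATC = 392/q + 14 - 6q + q^2. Setting dATC/dq = −392/q^2 − 6 + 2q = 0 gives q = 7 (since 2·7^3 − 6·7^2 = 392).
min ATC = 392/7 + 14 − 6·7 + 7^2 = $77. That is the break-even price.
For $5 ≤ P < $77 the firm produces at a loss; below $5 it shuts down.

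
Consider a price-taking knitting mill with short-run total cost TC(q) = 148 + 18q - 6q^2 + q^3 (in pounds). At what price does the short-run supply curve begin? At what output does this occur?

The shutdown price is the minimum of AVC. VC = 18q - 6q^2 + q^3, so AVC = 18 - 6q + q^2.
dAVC/dq = -6 + 2q = 0 gives q = 3. min AVC = 18 - 6·3 + 3^2 = 9.
The firm shuts down for any P below £9.

£9 per unit, at q = 3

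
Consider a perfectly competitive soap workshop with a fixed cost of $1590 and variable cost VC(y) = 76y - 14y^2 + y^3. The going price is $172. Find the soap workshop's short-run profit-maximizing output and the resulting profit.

AVC = 76 - 14y + y^2; min AVC = $27 at y = 7. Since P = $172 ≥ min AVC, the firm produces.
With MC = 76 - 28y + 3y^2, P = MC on the upward-sloping part at y* = 12.
TR = 172·12 = 2064. TC = 1590 + 624 = 2214. Profit = 2064 − 2214 = -$150.
Shutting down would mean losing the fixed cost of $1590, so operating at a loss of $150 is better by $1440.

Profit = -$150 at y = 12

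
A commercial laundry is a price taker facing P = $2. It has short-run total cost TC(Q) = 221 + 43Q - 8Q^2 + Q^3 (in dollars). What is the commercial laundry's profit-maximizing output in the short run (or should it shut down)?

Shut down

From TC, MC = TC'(Q) = 43 - 16Q + 3Q^2 and AVC = VC/Q = 43 - 8Q + Q^2.
The AVC parabola has its vertex at Q = 8/2 = 4, where AVC = 43 - 8·4 + 4^2 = $27.
With P < min AVC ($2 < $27), every unit sold adds to the loss.
The firm minimizes its loss by shutting down and losing only its fixed cost of $221.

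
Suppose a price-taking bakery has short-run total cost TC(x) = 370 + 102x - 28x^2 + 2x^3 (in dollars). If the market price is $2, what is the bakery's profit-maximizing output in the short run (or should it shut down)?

Strip out fixed cost: VC = 102x - 28x^2 + 2x^3. Then AVC = 102 - 28x + 2x^2 and MC = 102 - 56x + 6x^2.
The AVC parabola has its vertex at x = 28/4 = 7, where AVC = 102 - 28·7 + 2·7^2 = $4.
P = $2 lies below min AVC = $4; no output level covers variable cost.
Best response: produce nothing and absorb the $370 fixed cost.

Shut down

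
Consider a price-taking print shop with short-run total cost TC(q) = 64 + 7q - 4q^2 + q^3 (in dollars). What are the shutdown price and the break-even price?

Shutdown price = $3; break-even price = $23

AVC = 7 - 4q + q^2; minimized at q = 2, giving min AVC = $3. That is the shutdown price.
ATC = 64/q + 7 - 4q + q^2. Setting dATC/dq = −64/q^2 − 4 + 2q = 0 gives q = 4 (since 2·4^3 − 4·4^2 = 64).
min ATC = 64/4 + 7 − 4·4 + 4^2 = $23. That is the break-even price.
For $3 ≤ P < $23 the firm produces at a loss; below $3 it shuts down.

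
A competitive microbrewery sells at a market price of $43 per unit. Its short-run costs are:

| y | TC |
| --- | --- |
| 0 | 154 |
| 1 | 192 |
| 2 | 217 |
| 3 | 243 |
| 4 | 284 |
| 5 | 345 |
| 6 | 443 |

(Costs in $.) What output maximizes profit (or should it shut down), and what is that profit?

Compute π = P·y − TC at each output: y=0: -154; y=1: -149; y=2: -131; y=3: -114; y=4: -112; y=5: -130; y=6: -185.
Profit is maximized at y = 4. AVC there is 130/4 = $32.50 ≤ P, so producing beats shutting down (which would give -$154).

y = 4; profit = -$112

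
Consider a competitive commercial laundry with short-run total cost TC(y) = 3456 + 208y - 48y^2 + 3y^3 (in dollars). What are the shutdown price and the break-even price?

Shutdown price = $16; break-even price = $352

Shutdown price = min AVC. AVC = 208 - 48y + 3y^2, with vertex at y = 8 and minimum $16.
ATC = 3456/y + 208 - 48y + 3y^2. Setting dATC/dy = −3456/y^2 − 48 + 6y = 0 gives y = 12 (since 6·12^3 − 48·12^2 = 3456).
min ATC = 3456/12 + 208 − 48·12 + 3·12^2 = $352. That is the break-even price.
For $16 ≤ P < $352 the firm produces at a loss; below $16 it shuts down.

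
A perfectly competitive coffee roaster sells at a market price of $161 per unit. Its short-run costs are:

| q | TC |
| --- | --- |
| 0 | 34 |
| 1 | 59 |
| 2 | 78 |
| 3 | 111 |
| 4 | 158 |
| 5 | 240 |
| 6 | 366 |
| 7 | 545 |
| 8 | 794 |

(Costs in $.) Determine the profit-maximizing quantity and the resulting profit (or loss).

Profit at each row (π = 161q − TC): q=0: -34; q=1: 102; q=2: 244; q=3: 372; q=4: 486; q=5: 565; q=6: 600; q=7: 582; q=8: 494.
Profit is maximized at q = 6. AVC there is 332/6 = $55.33 ≤ P, so producing beats shutting down (which would give -$34).

q = 6; profit = $600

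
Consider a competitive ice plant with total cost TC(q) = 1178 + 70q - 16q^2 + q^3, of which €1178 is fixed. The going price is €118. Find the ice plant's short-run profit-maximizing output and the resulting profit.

AVC = 70 - 16q + q^2; min AVC = €6 at q = 8. Since P = €118 ≥ min AVC, the firm produces.
With MC = 70 - 32q + 3q^2, P = MC on the upward-sloping part at q* = 12.
TR = 118·12 = 1416. TC = 1178 + 264 = 1442. Profit = 1416 − 1442 = -€26.
By producing, the firm covers all variable cost plus €1152 of fixed cost; shutting down would lose the full €1178.

Profit = -€26 at q = 12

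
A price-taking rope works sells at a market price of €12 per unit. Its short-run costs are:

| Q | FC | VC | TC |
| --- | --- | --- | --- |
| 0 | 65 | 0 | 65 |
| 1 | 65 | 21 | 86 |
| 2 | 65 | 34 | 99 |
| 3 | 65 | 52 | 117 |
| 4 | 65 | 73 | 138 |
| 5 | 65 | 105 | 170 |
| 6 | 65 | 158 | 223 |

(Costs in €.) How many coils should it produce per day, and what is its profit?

Q = 0 (shut down); profit = -€65

Tabulate TR − TC: Q=0: -65; Q=1: -74; Q=2: -75; Q=3: -81; Q=4: -90; Q=5: -110; Q=6: -151.
Profit is highest at Q = 0. Equivalently, the lowest AVC in the table is 34/2 ≈ €17 at Q = 2, and P = €12 falls below it — price never covers variable cost, so the firm shuts down and loses only its fixed cost.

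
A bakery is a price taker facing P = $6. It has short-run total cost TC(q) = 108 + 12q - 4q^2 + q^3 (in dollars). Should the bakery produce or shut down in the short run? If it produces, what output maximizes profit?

From TC, MC = TC'(q) = 12 - 8q + 3q^2 and AVC = VC/q = 12 - 4q + q^2.
The AVC parabola has its vertex at q = 4/2 = 2, where AVC = 12 - 4·2 + 2^2 = $8.
With P < min AVC ($6 < $8), every unit sold adds to the loss.
Shutting down limits the loss to fixed cost, $108.

Shut down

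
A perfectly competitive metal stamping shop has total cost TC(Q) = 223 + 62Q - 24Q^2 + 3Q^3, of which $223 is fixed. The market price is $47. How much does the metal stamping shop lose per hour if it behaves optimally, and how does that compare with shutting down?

Profit = -$73 at Q = 5

AVC = 62 - 24Q + 3Q^2 has its minimum $14 at Q = 4; price $47 clears that bar, so the firm operates.
With MC = 62 - 48Q + 9Q^2, P = MC on the upward-sloping part at Q* = 5.
TR = 47·5 = 235. TC = 223 + 85 = 308. Profit = 235 − 308 = -$73.
That loss of $73 beats the $223 the firm would lose by shutting down; producing recovers $150 of fixed cost.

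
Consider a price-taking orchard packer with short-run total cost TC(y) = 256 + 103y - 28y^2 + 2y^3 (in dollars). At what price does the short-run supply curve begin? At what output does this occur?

$5 per unit, at y = 7

The firm shuts down when price falls below the minimum of average variable cost. AVC = VC/y = 103 - 28y + 2y^2.
At the minimum of AVC, MC = AVC. MC = 103 - 56y + 6y^2; setting MC = AVC gives 4y^2 - 28y = 0, so y = 7. min AVC = 5.
The firm shuts down for any P below $5.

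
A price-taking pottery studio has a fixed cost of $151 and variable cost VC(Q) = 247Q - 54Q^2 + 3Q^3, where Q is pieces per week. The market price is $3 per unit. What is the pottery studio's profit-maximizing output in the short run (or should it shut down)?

Shut down

Variable cost is VC = 247Q - 54Q^2 + 3Q^3, so AVC = VC/Q = 247 - 54Q + 3Q^2 and MC = dTC/dQ = 247 - 108Q + 9Q^2.
The AVC parabola has its vertex at Q = 54/6 = 9, where AVC = 247 - 54·9 + 3·9^2 = $4.
Since P = $3 < min AVC = $4, price fails to cover variable cost at any output.
Best response: produce nothing and absorb the $151 fixed cost.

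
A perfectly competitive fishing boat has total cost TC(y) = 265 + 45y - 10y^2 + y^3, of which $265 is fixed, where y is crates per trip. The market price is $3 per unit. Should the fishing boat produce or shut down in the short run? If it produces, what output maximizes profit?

From TC, MC = TC'(y) = 45 - 20y + 3y^2 and AVC = VC/y = 45 - 10y + y^2.
The AVC parabola has its vertex at y = 10/2 = 5, where AVC = 45 - 10·5 + 5^2 = $20.
Since P = $3 < min AVC = $20, price fails to cover variable cost at any output.
Best response: produce nothing and absorb the $265 fixed cost.

Shut down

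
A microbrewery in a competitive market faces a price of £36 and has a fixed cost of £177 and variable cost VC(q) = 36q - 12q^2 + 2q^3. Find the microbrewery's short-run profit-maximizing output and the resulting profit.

AVC = 36 - 12q + 2q^2 has its minimum £18 at q = 3; price £36 clears that bar, so the firm operates.
MC = 36 - 24q + 6q^2. Setting P = MC and taking the root on the rising branch gives q* = 4.
TR = 36·4 = 144. TC = 177 + 80 = 257. Profit = 144 − 257 = -£113.
Shutting down would mean losing the fixed cost of £177, so operating at a loss of £113 is better by £64.

Profit = -£113 at q = 4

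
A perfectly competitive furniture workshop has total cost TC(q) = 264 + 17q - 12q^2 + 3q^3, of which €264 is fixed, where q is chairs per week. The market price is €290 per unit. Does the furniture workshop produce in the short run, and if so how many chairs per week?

Produce at q = 7

Variable cost is VC = 17q - 12q^2 + 3q^3, so AVC = VC/q = 17 - 12q + 3q^2 and MC = dTC/dq = 17 - 24q + 9q^2.
The AVC parabola has its vertex at q = 12/6 = 2, where AVC = 17 - 12·2 + 3·2^2 = €5.
Since P = €290 ≥ min AVC = €5, price covers variable cost and the firm should produce.
P = MC gives -273 - 24q + 9q^2 = 0, with roots -13/3 and 7. Take the larger (rising MC): q* = 7.
Check: AVC at q = 7 is €80 ≤ P, so revenue covers variable cost.
Profit = P·q − TC = 290·7 − 824 = €1206.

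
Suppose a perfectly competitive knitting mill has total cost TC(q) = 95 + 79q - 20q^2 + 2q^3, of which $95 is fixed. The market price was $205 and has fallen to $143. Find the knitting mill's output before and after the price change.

AVC = 79 - 20q + 2q^2, minimized at q = 5 where min AVC = $29. MC = 79 - 40q + 6q^2.
At P = $205 ≥ min AVC, set P = MC on the rising branch: q = 9.
At P = $143 ≥ min AVC, set P = MC: q = 8. The firm stays open but cuts output.

Output falls from 9 to 8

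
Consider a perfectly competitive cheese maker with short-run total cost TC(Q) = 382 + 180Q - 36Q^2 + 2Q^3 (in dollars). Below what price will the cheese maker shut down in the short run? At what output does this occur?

The shutdown price is the minimum of AVC. VC = 180Q - 36Q^2 + 2Q^3, so AVC = 180 - 36Q + 2Q^2.
dAVC/dQ = -36 + 4Q = 0 gives Q = 9. min AVC = 180 - 36·9 + 2·9^2 = 18.
The firm shuts down for any P below $18.

$18 per unit, at Q = 9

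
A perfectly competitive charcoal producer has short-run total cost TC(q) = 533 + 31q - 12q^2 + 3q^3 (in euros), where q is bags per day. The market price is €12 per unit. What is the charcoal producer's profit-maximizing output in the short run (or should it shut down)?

Shut down

From TC, MC = TC'(q) = 31 - 24q + 9q^2 and AVC = VC/q = 31 - 12q + 3q^2.
AVC is minimized where dAVC/dq = -12 + 6q = 0, at q = 2; min AVC = 31 - 12·2 + 3·2^2 = €19.
P = €12 lies below min AVC = €19; no output level covers variable cost.
Best response: produce nothing and absorb the €533 fixed cost.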